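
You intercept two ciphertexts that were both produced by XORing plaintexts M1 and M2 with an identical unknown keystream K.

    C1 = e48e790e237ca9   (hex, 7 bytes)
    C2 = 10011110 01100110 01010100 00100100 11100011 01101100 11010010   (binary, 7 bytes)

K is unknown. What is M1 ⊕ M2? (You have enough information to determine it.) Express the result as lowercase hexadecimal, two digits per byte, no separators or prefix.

C1 ⊕ C2 = (M1 ⊕ K) ⊕ (M2 ⊕ K) = M1 ⊕ M2 — the shared key cancels under XOR.
byte 0: 11100100 xor 10011110 = 01111010
byte 1: 10001110 xor 01100110 = 11101000
byte 2: 01111001 xor 01010100 = 00101101
byte 3: 00001110 xor 00100100 = 00101010
byte 4: 00100011 xor 11100011 = 11000000
byte 5: 01111100 xor 01101100 = 00010000
byte 6: 10101001 xor 11010010 = 01111011

7ae82d2ac0107b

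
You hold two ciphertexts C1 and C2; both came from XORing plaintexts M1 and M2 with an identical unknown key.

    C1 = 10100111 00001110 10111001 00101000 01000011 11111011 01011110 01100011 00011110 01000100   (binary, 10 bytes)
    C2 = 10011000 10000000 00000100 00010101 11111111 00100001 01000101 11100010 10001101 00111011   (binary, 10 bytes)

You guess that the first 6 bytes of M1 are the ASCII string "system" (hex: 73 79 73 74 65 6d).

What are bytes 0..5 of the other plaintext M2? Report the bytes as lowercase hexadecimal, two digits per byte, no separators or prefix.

4cf7ce49d9b7

First, C1 ⊕ C2 = (M1 ⊕ K) ⊕ (M2 ⊕ K) = M1 ⊕ M2, so the key drops out. Then M2 = (M1 ⊕ M2) ⊕ M1 over the first 6 bytes.
byte 0: (a7 ^ 98) ^ 73 = 3f ^ 73 = 4c
byte 1: (0e ^ 80) ^ 79 = 8e ^ 79 = f7
byte 2: (b9 ^ 04) ^ 73 = bd ^ 73 = ce
byte 3: (28 ^ 15) ^ 74 = 3d ^ 74 = 49
byte 4: (43 ^ ff) ^ 65 = bc ^ 65 = d9
byte 5: (fb ^ 21) ^ 6d = da ^ 6d = b7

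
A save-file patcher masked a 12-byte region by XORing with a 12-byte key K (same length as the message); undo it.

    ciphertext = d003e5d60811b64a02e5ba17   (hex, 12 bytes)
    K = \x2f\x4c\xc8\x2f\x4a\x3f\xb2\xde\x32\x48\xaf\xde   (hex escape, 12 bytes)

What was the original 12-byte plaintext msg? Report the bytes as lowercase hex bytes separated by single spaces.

ff 4f 2d f9 42 2e 04 94 30 ad 15 c9

208 xor  47 = 255
  3 xor  76 =  79
229 xor 200 =  45
214 xor  47 = 249
  8 xor  74 =  66
 17 xor  63 =  46
182 xor 178 =   4
 74 xor 222 = 148
  2 xor  50 =  48
229 xor  72 = 173
186 xor 175 =  21
 23 xor 222 = 201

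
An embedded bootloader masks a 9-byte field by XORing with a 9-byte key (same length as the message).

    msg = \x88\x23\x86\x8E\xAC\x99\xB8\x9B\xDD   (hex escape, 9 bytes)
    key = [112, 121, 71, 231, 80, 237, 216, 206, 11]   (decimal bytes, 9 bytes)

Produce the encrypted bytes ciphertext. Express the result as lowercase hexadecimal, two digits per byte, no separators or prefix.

88 ⊕ 70 = f8
23 ⊕ 79 = 5a
86 ⊕ 47 = c1
8e ⊕ e7 = 69
ac ⊕ 50 = fc
99 ⊕ ed = 74
b8 ⊕ d8 = 60
9b ⊕ ce = 55
dd ⊕ 0b = d6

f85ac169fc746055d6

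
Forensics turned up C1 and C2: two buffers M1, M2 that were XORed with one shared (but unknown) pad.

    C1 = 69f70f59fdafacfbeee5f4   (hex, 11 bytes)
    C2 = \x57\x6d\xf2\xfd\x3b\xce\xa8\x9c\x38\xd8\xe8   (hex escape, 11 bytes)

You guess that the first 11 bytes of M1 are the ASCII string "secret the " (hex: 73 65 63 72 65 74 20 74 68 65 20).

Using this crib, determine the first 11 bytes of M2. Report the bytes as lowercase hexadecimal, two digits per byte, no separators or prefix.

First, C1 ⊕ C2 = (M1 ⊕ K) ⊕ (M2 ⊕ K) = M1 ⊕ M2, so the key drops out. Then M2 = (M1 ⊕ M2) ⊕ M1 over the first 11 bytes.
byte 0: (69 xor 57) xor 73 = 3e xor 73 = 4d
byte 1: (f7 xor 6d) xor 65 = 9a xor 65 = ff
byte 2: (0f xor f2) xor 63 = fd xor 63 = 9e
byte 3: (59 xor fd) xor 72 = a4 xor 72 = d6
byte 4: (fd xor 3b) xor 65 = c6 xor 65 = a3
byte 5: (af xor ce) xor 74 = 61 xor 74 = 15
byte 6: (ac xor a8) xor 20 = 04 xor 20 = 24
byte 7: (fb xor 9c) xor 74 = 67 xor 74 = 13
byte 8: (ee xor 38) xor 68 = d6 xor 68 = be
byte 9: (e5 xor d8) xor 65 = 3d xor 65 = 58
byte 10: (f4 xor e8) xor 20 = 1c xor 20 = 3c

4dff9ed6a3152413be583c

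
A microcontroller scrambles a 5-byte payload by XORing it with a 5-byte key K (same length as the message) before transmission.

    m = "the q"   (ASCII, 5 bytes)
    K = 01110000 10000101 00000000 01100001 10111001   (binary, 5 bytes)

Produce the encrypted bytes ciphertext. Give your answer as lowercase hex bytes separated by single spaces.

74 XOR 70 = 04
68 XOR 85 = ed
65 XOR 00 = 65
20 XOR 61 = 41
71 XOR b9 = c8

04 ed 65 41 c8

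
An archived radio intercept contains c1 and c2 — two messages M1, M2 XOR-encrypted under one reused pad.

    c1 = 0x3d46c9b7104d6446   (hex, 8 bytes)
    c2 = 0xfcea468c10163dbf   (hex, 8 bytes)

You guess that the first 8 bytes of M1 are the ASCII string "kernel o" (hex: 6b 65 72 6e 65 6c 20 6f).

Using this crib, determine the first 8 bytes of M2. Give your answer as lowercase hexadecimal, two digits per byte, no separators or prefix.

First, c1 ⊕ c2 = (M1 ⊕ K) ⊕ (M2 ⊕ K) = M1 ⊕ M2, so the key drops out. Then M2 = (M1 ⊕ M2) ⊕ M1 over the first 8 bytes.
byte 0: (3d XOR fc) XOR 6b = c1 XOR 6b = aa
byte 1: (46 XOR ea) XOR 65 = ac XOR 65 = c9
byte 2: (c9 XOR 46) XOR 72 = 8f XOR 72 = fd
byte 3: (b7 XOR 8c) XOR 6e = 3b XOR 6e = 55
byte 4: (10 XOR 10) XOR 65 = 00 XOR 65 = 65
byte 5: (4d XOR 16) XOR 6c = 5b XOR 6c = 37
byte 6: (64 XOR 3d) XOR 20 = 59 XOR 20 = 79
byte 7: (46 XOR bf) XOR 6f = f9 XOR 6f = 96

aac9fd5565377996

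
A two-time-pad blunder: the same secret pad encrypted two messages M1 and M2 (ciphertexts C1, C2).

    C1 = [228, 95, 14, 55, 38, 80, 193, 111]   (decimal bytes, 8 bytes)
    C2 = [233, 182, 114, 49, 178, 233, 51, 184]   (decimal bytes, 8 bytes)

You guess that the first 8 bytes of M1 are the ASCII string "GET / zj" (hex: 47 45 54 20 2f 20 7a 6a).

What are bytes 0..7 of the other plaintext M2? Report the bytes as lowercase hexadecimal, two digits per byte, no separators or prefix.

First, C1 ⊕ C2 = (M1 ⊕ K) ⊕ (M2 ⊕ K) = M1 ⊕ M2, so the key drops out. Then M2 = (M1 ⊕ M2) ⊕ M1 over the first 8 bytes.
byte 0: (e4 ^ e9) ^ 47 = 0d ^ 47 = 4a
byte 1: (5f ^ b6) ^ 45 = e9 ^ 45 = ac
byte 2: (0e ^ 72) ^ 54 = 7c ^ 54 = 28
byte 3: (37 ^ 31) ^ 20 = 06 ^ 20 = 26
byte 4: (26 ^ b2) ^ 2f = 94 ^ 2f = bb
byte 5: (50 ^ e9) ^ 20 = b9 ^ 20 = 99
byte 6: (c1 ^ 33) ^ 7a = f2 ^ 7a = 88
byte 7: (6f ^ b8) ^ 6a = d7 ^ 6a = bd

4aac2826bb9988bd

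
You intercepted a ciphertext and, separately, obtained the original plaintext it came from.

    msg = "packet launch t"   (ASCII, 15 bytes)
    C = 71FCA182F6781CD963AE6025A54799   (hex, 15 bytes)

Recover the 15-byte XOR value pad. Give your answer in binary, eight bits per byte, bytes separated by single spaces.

00000001 10011101 11000010 11101001 10010011 00001100 00111100 10110101 00000010 11011011 00001110 01000110 11001101 01100111 11101101

Since C = msg ⊕ pad, XORing both sides with msg gives pad = msg ⊕ C.
112 xor 113 =   1
 97 xor 252 = 157
 99 xor 161 = 194
107 xor 130 = 233
101 xor 246 = 147
116 xor 120 =  12
 32 xor  28 =  60
108 xor 217 = 181
 97 xor  99 =   2
117 xor 174 = 219
110 xor  96 =  14
 99 xor  37 =  70
104 xor 165 = 205
 32 xor  71 = 103
116 xor 153 = 237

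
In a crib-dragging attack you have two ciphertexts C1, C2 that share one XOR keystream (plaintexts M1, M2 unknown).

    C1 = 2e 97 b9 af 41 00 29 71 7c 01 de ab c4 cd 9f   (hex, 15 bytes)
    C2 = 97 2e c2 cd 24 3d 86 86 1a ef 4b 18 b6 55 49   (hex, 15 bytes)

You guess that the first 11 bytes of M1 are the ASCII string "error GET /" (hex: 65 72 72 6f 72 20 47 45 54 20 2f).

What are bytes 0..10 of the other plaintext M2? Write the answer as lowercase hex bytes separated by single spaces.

dc cb 09 0d 17 1d e8 b2 32 ce ba

First, C1 ⊕ C2 = (M1 ⊕ K) ⊕ (M2 ⊕ K) = M1 ⊕ M2, so the key drops out. Then M2 = (M1 ⊕ M2) ⊕ M1 over the first 11 bytes.
byte 0: (2e XOR 97) XOR 65 = b9 XOR 65 = dc
byte 1: (97 XOR 2e) XOR 72 = b9 XOR 72 = cb
byte 2: (b9 XOR c2) XOR 72 = 7b XOR 72 = 09
byte 3: (af XOR cd) XOR 6f = 62 XOR 6f = 0d
byte 4: (41 XOR 24) XOR 72 = 65 XOR 72 = 17
byte 5: (00 XOR 3d) XOR 20 = 3d XOR 20 = 1d
byte 6: (29 XOR 86) XOR 47 = af XOR 47 = e8
byte 7: (71 XOR 86) XOR 45 = f7 XOR 45 = b2
byte 8: (7c XOR 1a) XOR 54 = 66 XOR 54 = 32
byte 9: (01 XOR ef) XOR 20 = ee XOR 20 = ce
byte 10: (de XOR 4b) XOR 2f = 95 XOR 2f = ba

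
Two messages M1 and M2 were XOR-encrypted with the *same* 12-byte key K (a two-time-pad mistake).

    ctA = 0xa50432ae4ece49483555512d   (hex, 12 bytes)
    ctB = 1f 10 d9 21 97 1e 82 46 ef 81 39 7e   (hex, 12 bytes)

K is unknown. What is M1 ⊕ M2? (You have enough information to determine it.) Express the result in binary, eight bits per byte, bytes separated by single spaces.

10111010 00010100 11101011 10001111 11011001 11010000 11001011 00001110 11011010 11010100 01101000 01010011

ctA ⊕ ctB = (M1 ⊕ K) ⊕ (M2 ⊕ K) = M1 ⊕ M2 — the shared key cancels under XOR.
165 xor  31 = 186
  4 xor  16 =  20
 50 xor 217 = 235
174 xor  33 = 143
 78 xor 151 = 217
206 xor  30 = 208
 73 xor 130 = 203
 72 xor  70 =  14
 53 xor 239 = 218
 85 xor 129 = 212
 81 xor  57 = 104
 45 xor 126 =  83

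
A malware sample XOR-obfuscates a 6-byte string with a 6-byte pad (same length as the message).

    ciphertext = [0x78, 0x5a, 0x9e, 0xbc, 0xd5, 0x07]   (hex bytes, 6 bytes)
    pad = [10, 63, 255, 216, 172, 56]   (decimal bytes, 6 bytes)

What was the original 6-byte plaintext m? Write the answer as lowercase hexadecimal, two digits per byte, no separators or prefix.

72656164793f

78 XOR 0a = 72
5a XOR 3f = 65
9e XOR ff = 61
bc XOR d8 = 64
d5 XOR ac = 79
07 XOR 38 = 3f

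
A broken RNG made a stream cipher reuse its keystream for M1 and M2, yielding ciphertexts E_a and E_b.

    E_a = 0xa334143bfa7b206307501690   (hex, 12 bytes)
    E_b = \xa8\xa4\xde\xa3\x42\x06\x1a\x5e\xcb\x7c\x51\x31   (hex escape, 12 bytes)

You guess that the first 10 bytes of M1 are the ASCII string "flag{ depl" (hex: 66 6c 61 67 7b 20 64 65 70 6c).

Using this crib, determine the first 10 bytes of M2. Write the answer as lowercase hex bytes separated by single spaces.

6d fc ab ff c3 5d 5e 58 bc 40

First, E_a ⊕ E_b = (M1 ⊕ K) ⊕ (M2 ⊕ K) = M1 ⊕ M2, so the key drops out. Then M2 = (M1 ⊕ M2) ⊕ M1 over the first 10 bytes.
byte 0: (a3 ^ a8) ^ 66 = 0b ^ 66 = 6d
byte 1: (34 ^ a4) ^ 6c = 90 ^ 6c = fc
byte 2: (14 ^ de) ^ 61 = ca ^ 61 = ab
byte 3: (3b ^ a3) ^ 67 = 98 ^ 67 = ff
byte 4: (fa ^ 42) ^ 7b = b8 ^ 7b = c3
byte 5: (7b ^ 06) ^ 20 = 7d ^ 20 = 5d
byte 6: (20 ^ 1a) ^ 64 = 3a ^ 64 = 5e
byte 7: (63 ^ 5e) ^ 65 = 3d ^ 65 = 58
byte 8: (07 ^ cb) ^ 70 = cc ^ 70 = bc
byte 9: (50 ^ 7c) ^ 6c = 2c ^ 6c = 40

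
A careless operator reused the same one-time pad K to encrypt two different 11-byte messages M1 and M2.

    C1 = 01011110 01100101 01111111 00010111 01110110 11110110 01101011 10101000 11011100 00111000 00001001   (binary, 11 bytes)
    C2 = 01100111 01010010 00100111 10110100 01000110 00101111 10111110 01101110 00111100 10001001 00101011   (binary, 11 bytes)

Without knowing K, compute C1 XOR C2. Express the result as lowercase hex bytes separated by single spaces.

C1 ⊕ C2 = (M1 ⊕ K) ⊕ (M2 ⊕ K) = M1 ⊕ M2 — the shared key cancels under XOR.
5e ⊕ 67 = 39
65 ⊕ 52 = 37
7f ⊕ 27 = 58
17 ⊕ b4 = a3
76 ⊕ 46 = 30
f6 ⊕ 2f = d9
6b ⊕ be = d5
a8 ⊕ 6e = c6
dc ⊕ 3c = e0
38 ⊕ 89 = b1
09 ⊕ 2b = 22

39 37 58 a3 30 d9 d5 c6 e0 b1 22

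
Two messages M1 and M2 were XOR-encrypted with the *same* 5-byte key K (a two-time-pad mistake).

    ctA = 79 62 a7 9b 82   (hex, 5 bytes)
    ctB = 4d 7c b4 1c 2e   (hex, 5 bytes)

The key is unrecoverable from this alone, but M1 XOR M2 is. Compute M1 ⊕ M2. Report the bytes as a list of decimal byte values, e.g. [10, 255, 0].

[52, 30, 19, 135, 172]

ctA ⊕ ctB = (M1 ⊕ K) ⊕ (M2 ⊕ K) = M1 ⊕ M2 — the shared key cancels under XOR.
byte 0: 01111001 xor 01001101 = 00110100
byte 1: 01100010 xor 01111100 = 00011110
byte 2: 10100111 xor 10110100 = 00010011
byte 3: 10011011 xor 00011100 = 10000111
byte 4: 10000010 xor 00101110 = 10101100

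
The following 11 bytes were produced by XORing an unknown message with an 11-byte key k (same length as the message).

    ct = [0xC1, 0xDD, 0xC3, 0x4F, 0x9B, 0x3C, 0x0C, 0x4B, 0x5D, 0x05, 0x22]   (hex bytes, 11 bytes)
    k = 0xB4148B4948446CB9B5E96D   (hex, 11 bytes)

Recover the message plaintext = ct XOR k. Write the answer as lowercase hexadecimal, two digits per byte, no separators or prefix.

75c94806d37860f2e8ec4f

XOR is its own inverse, so applying the key byte-wise gives the result directly.
193 xor 180 = 117
221 xor  20 = 201
195 xor 139 =  72
 79 xor  73 =   6
155 xor  72 = 211
 60 xor  68 = 120
 12 xor 108 =  96
 75 xor 185 = 242
 93 xor 181 = 232
  5 xor 233 = 236
 34 xor 109 =  79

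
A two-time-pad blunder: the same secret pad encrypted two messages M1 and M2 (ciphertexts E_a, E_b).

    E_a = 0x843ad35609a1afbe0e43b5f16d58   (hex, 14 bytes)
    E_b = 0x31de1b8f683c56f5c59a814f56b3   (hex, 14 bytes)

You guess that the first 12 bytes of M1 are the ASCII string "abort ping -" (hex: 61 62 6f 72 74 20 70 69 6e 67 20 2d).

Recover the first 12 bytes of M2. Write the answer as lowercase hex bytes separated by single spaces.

First, E_a ⊕ E_b = (M1 ⊕ K) ⊕ (M2 ⊕ K) = M1 ⊕ M2, so the key drops out. Then M2 = (M1 ⊕ M2) ⊕ M1 over the first 12 bytes.
byte 0: (84 ^ 31) ^ 61 = b5 ^ 61 = d4
byte 1: (3a ^ de) ^ 62 = e4 ^ 62 = 86
byte 2: (d3 ^ 1b) ^ 6f = c8 ^ 6f = a7
byte 3: (56 ^ 8f) ^ 72 = d9 ^ 72 = ab
byte 4: (09 ^ 68) ^ 74 = 61 ^ 74 = 15
byte 5: (a1 ^ 3c) ^ 20 = 9d ^ 20 = bd
byte 6: (af ^ 56) ^ 70 = f9 ^ 70 = 89
byte 7: (be ^ f5) ^ 69 = 4b ^ 69 = 22
byte 8: (0e ^ c5) ^ 6e = cb ^ 6e = a5
byte 9: (43 ^ 9a) ^ 67 = d9 ^ 67 = be
byte 10: (b5 ^ 81) ^ 20 = 34 ^ 20 = 14
byte 11: (f1 ^ 4f) ^ 2d = be ^ 2d = 93

d4 86 a7 ab 15 bd 89 22 a5 be 14 93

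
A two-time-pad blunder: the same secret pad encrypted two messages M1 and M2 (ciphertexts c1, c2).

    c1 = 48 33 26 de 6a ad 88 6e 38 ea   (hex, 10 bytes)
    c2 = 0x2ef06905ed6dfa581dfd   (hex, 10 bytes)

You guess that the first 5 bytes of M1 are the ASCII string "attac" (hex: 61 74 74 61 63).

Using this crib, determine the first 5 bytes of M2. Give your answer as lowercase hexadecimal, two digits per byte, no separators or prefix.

First, c1 ⊕ c2 = (M1 ⊕ K) ⊕ (M2 ⊕ K) = M1 ⊕ M2, so the key drops out. Then M2 = (M1 ⊕ M2) ⊕ M1 over the first 5 bytes.
byte 0: (48 ⊕ 2e) ⊕ 61 = 66 ⊕ 61 = 07
byte 1: (33 ⊕ f0) ⊕ 74 = c3 ⊕ 74 = b7
byte 2: (26 ⊕ 69) ⊕ 74 = 4f ⊕ 74 = 3b
byte 3: (de ⊕ 05) ⊕ 61 = db ⊕ 61 = ba
byte 4: (6a ⊕ ed) ⊕ 63 = 87 ⊕ 63 = e4

07b73bbae4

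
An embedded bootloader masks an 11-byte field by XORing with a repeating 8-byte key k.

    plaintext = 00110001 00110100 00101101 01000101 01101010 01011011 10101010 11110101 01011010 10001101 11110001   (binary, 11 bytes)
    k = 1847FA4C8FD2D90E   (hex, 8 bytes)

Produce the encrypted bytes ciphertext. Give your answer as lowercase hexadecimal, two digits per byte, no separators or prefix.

2973d709e58973fb42ca0b

The 8-byte key repeats, so the effective keystream is 18 47 fa 4c 8f d2 d9 0e 18 47 fa.
byte 0: 31 ⊕ 18 = 29
byte 1: 34 ⊕ 47 = 73
byte 2: 2d ⊕ fa = d7
byte 3: 45 ⊕ 4c = 09
byte 4: 6a ⊕ 8f = e5
byte 5: 5b ⊕ d2 = 89
byte 6: aa ⊕ d9 = 73
byte 7: f5 ⊕ 0e = fb
byte 8: 5a ⊕ 18 = 42
byte 9: 8d ⊕ 47 = ca
byte 10: f1 ⊕ fa = 0b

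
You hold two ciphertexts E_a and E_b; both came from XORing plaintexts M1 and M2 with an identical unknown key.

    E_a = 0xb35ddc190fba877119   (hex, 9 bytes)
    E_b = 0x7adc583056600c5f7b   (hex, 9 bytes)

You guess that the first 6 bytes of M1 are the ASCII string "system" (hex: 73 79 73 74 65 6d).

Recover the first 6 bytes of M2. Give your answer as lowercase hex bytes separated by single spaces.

ba f8 f7 5d 3c b7

First, E_a ⊕ E_b = (M1 ⊕ K) ⊕ (M2 ⊕ K) = M1 ⊕ M2, so the key drops out. Then M2 = (M1 ⊕ M2) ⊕ M1 over the first 6 bytes.
byte 0: (b3 XOR 7a) XOR 73 = c9 XOR 73 = ba
byte 1: (5d XOR dc) XOR 79 = 81 XOR 79 = f8
byte 2: (dc XOR 58) XOR 73 = 84 XOR 73 = f7
byte 3: (19 XOR 30) XOR 74 = 29 XOR 74 = 5d
byte 4: (0f XOR 56) XOR 65 = 59 XOR 65 = 3c
byte 5: (ba XOR 60) XOR 6d = da XOR 6d = b7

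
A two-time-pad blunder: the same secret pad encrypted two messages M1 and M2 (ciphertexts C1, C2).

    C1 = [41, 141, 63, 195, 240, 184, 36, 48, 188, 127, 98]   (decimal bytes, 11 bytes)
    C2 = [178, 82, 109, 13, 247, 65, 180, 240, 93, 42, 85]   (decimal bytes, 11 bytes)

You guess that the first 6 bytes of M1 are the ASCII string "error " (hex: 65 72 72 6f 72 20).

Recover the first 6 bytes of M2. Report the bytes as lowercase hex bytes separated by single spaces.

First, C1 ⊕ C2 = (M1 ⊕ K) ⊕ (M2 ⊕ K) = M1 ⊕ M2, so the key drops out. Then M2 = (M1 ⊕ M2) ⊕ M1 over the first 6 bytes.
byte 0: (29 ^ b2) ^ 65 = 9b ^ 65 = fe
byte 1: (8d ^ 52) ^ 72 = df ^ 72 = ad
byte 2: (3f ^ 6d) ^ 72 = 52 ^ 72 = 20
byte 3: (c3 ^ 0d) ^ 6f = ce ^ 6f = a1
byte 4: (f0 ^ f7) ^ 72 = 07 ^ 72 = 75
byte 5: (b8 ^ 41) ^ 20 = f9 ^ 20 = d9

fe ad 20 a1 75 d9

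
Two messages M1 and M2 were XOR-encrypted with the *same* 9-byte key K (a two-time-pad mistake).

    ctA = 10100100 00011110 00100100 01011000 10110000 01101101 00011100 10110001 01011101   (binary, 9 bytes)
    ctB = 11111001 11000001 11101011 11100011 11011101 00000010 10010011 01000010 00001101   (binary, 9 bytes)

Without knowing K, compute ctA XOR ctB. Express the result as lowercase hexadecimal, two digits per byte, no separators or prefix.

5ddfcfbb6d6f8ff350

ctA ⊕ ctB = (M1 ⊕ K) ⊕ (M2 ⊕ K) = M1 ⊕ M2 — the shared key cancels under XOR.
byte 0: a4 XOR f9 = 5d
byte 1: 1e XOR c1 = df
byte 2: 24 XOR eb = cf
byte 3: 58 XOR e3 = bb
byte 4: b0 XOR dd = 6d
byte 5: 6d XOR 02 = 6f
byte 6: 1c XOR 93 = 8f
byte 7: b1 XOR 42 = f3
byte 8: 5d XOR 0d = 50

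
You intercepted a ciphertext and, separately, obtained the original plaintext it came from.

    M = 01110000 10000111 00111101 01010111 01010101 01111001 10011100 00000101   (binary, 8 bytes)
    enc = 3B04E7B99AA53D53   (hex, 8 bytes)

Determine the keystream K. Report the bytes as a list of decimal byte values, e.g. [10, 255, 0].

[75, 131, 218, 238, 207, 220, 161, 86]

Since enc = M ⊕ K, XORing both sides with M gives K = M ⊕ enc.
70 XOR 3b = 4b
87 XOR 04 = 83
3d XOR e7 = da
57 XOR b9 = ee
55 XOR 9a = cf
79 XOR a5 = dc
9c XOR 3d = a1
05 XOR 53 = 56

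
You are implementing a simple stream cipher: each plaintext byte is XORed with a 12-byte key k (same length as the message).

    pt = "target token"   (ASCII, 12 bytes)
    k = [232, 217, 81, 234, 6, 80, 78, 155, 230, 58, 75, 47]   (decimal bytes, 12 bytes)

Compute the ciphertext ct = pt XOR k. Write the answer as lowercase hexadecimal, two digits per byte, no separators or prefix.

9cb8238d63246eef89512e41

74 xor e8 = 9c
61 xor d9 = b8
72 xor 51 = 23
67 xor ea = 8d
65 xor 06 = 63
74 xor 50 = 24
20 xor 4e = 6e
74 xor 9b = ef
6f xor e6 = 89
6b xor 3a = 51
65 xor 4b = 2e
6e xor 2f = 41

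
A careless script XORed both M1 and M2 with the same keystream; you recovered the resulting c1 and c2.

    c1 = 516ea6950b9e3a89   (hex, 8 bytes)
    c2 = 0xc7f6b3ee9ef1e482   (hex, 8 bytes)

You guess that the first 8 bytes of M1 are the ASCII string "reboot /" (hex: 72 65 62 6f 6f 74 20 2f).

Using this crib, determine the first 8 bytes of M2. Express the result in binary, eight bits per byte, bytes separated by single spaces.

First, c1 ⊕ c2 = (M1 ⊕ K) ⊕ (M2 ⊕ K) = M1 ⊕ M2, so the key drops out. Then M2 = (M1 ⊕ M2) ⊕ M1 over the first 8 bytes.
byte 0: (51 ⊕ c7) ⊕ 72 = 96 ⊕ 72 = e4
byte 1: (6e ⊕ f6) ⊕ 65 = 98 ⊕ 65 = fd
byte 2: (a6 ⊕ b3) ⊕ 62 = 15 ⊕ 62 = 77
byte 3: (95 ⊕ ee) ⊕ 6f = 7b ⊕ 6f = 14
byte 4: (0b ⊕ 9e) ⊕ 6f = 95 ⊕ 6f = fa
byte 5: (9e ⊕ f1) ⊕ 74 = 6f ⊕ 74 = 1b
byte 6: (3a ⊕ e4) ⊕ 20 = de ⊕ 20 = fe
byte 7: (89 ⊕ 82) ⊕ 2f = 0b ⊕ 2f = 24

11100100 11111101 01110111 00010100 11111010 00011011 11111110 00100100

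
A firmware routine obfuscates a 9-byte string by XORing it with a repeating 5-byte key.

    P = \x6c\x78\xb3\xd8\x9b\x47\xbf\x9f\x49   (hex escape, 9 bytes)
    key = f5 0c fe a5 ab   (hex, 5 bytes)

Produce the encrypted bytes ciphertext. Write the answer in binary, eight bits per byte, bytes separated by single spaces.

The 5-byte key repeats, so the effective keystream is f5 0c fe a5 ab f5 0c fe a5.
byte 0: 108 ^ 245 = 153
byte 1: 120 ^  12 = 116
byte 2: 179 ^ 254 =  77
byte 3: 216 ^ 165 = 125
byte 4: 155 ^ 171 =  48
byte 5:  71 ^ 245 = 178
byte 6: 191 ^  12 = 179
byte 7: 159 ^ 254 =  97
byte 8:  73 ^ 165 = 236

10011001 01110100 01001101 01111101 00110000 10110010 10110011 01100001 11101100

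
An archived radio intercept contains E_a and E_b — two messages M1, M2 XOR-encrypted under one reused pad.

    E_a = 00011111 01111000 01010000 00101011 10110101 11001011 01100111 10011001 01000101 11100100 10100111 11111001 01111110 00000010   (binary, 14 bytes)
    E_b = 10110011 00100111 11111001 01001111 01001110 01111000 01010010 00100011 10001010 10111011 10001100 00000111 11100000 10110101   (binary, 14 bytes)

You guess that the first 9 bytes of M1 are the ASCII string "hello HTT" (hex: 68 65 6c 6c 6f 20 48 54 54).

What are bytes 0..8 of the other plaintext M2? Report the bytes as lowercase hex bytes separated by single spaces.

First, E_a ⊕ E_b = (M1 ⊕ K) ⊕ (M2 ⊕ K) = M1 ⊕ M2, so the key drops out. Then M2 = (M1 ⊕ M2) ⊕ M1 over the first 9 bytes.
byte 0: (1f xor b3) xor 68 = ac xor 68 = c4
byte 1: (78 xor 27) xor 65 = 5f xor 65 = 3a
byte 2: (50 xor f9) xor 6c = a9 xor 6c = c5
byte 3: (2b xor 4f) xor 6c = 64 xor 6c = 08
byte 4: (b5 xor 4e) xor 6f = fb xor 6f = 94
byte 5: (cb xor 78) xor 20 = b3 xor 20 = 93
byte 6: (67 xor 52) xor 48 = 35 xor 48 = 7d
byte 7: (99 xor 23) xor 54 = ba xor 54 = ee
byte 8: (45 xor 8a) xor 54 = cf xor 54 = 9b

c4 3a c5 08 94 93 7d ee 9b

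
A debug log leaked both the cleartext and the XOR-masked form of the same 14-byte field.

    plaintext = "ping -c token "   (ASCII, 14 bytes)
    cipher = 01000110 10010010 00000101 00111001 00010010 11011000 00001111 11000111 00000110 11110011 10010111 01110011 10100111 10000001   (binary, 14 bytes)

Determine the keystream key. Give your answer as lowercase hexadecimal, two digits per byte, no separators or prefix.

Since cipher = plaintext ⊕ key, XORing both sides with plaintext gives key = plaintext ⊕ cipher.
70 ^ 46 = 36
69 ^ 92 = fb
6e ^ 05 = 6b
67 ^ 39 = 5e
20 ^ 12 = 32
2d ^ d8 = f5
63 ^ 0f = 6c
20 ^ c7 = e7
74 ^ 06 = 72
6f ^ f3 = 9c
6b ^ 97 = fc
65 ^ 73 = 16
6e ^ a7 = c9
20 ^ 81 = a1

36fb6b5e32f56ce7729cfc16c9a1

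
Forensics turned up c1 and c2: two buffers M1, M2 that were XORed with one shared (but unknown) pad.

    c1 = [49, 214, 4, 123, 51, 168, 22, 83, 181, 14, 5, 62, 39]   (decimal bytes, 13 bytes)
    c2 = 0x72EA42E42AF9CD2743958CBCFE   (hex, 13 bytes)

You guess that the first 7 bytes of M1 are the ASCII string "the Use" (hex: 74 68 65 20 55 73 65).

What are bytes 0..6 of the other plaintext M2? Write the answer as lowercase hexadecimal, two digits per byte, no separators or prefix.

First, c1 ⊕ c2 = (M1 ⊕ K) ⊕ (M2 ⊕ K) = M1 ⊕ M2, so the key drops out. Then M2 = (M1 ⊕ M2) ⊕ M1 over the first 7 bytes.
byte 0: (31 xor 72) xor 74 = 43 xor 74 = 37
byte 1: (d6 xor ea) xor 68 = 3c xor 68 = 54
byte 2: (04 xor 42) xor 65 = 46 xor 65 = 23
byte 3: (7b xor e4) xor 20 = 9f xor 20 = bf
byte 4: (33 xor 2a) xor 55 = 19 xor 55 = 4c
byte 5: (a8 xor f9) xor 73 = 51 xor 73 = 22
byte 6: (16 xor cd) xor 65 = db xor 65 = be

375423bf4c22be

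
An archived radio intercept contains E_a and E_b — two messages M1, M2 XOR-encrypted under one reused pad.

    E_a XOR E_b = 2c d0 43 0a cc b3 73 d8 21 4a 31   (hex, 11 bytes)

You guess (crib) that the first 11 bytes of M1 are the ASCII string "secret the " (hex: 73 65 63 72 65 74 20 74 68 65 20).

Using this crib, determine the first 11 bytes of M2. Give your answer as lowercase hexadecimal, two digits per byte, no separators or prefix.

5fb52078a9c753ac492f11

Since E_a ⊕ E_b = M1 ⊕ M2, XORing with the guessed M1 bytes yields the corresponding M2 bytes: M2 = (E_a ⊕ E_b) ⊕ M1.
 44 ⊕ 115 =  95
208 ⊕ 101 = 181
 67 ⊕  99 =  32
 10 ⊕ 114 = 120
204 ⊕ 101 = 169
179 ⊕ 116 = 199
115 ⊕  32 =  83
216 ⊕ 116 = 172
 33 ⊕ 104 =  73
 74 ⊕ 101 =  47
 49 ⊕  32 =  17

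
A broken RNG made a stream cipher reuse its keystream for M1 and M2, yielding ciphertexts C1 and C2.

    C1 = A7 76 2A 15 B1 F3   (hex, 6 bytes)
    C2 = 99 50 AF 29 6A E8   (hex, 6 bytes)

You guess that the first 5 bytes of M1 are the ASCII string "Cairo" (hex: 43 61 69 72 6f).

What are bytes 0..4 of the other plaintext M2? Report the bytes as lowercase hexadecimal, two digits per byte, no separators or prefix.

7d47ec4eb4

First, C1 ⊕ C2 = (M1 ⊕ K) ⊕ (M2 ⊕ K) = M1 ⊕ M2, so the key drops out. Then M2 = (M1 ⊕ M2) ⊕ M1 over the first 5 bytes.
byte 0: (a7 xor 99) xor 43 = 3e xor 43 = 7d
byte 1: (76 xor 50) xor 61 = 26 xor 61 = 47
byte 2: (2a xor af) xor 69 = 85 xor 69 = ec
byte 3: (15 xor 29) xor 72 = 3c xor 72 = 4e
byte 4: (b1 xor 6a) xor 6f = db xor 6f = b4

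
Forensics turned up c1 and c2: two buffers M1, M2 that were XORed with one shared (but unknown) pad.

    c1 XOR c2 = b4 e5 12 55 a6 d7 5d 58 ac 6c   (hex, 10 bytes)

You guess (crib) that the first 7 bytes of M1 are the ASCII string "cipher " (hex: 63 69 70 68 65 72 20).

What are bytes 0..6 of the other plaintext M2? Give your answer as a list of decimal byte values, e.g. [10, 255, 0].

Since c1 ⊕ c2 = M1 ⊕ M2, XORing with the guessed M1 bytes yields the corresponding M2 bytes: M2 = (c1 ⊕ c2) ⊕ M1.
180 ^  99 = 215
229 ^ 105 = 140
 18 ^ 112 =  98
 85 ^ 104 =  61
166 ^ 101 = 195
215 ^ 114 = 165
 93 ^  32 = 125

[215, 140, 98, 61, 195, 165, 125]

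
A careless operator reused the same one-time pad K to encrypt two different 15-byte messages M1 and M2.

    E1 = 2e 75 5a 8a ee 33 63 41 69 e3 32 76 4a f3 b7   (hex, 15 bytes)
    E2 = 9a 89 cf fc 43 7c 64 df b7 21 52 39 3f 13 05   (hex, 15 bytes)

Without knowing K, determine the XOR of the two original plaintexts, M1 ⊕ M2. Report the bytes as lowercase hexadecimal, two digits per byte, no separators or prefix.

b4fc9576ad4f079edec2604f75e0b2

E1 ⊕ E2 = (M1 ⊕ K) ⊕ (M2 ⊕ K) = M1 ⊕ M2 — the shared key cancels under XOR.
2e ⊕ 9a = b4
75 ⊕ 89 = fc
5a ⊕ cf = 95
8a ⊕ fc = 76
ee ⊕ 43 = ad
33 ⊕ 7c = 4f
63 ⊕ 64 = 07
41 ⊕ df = 9e
69 ⊕ b7 = de
e3 ⊕ 21 = c2
32 ⊕ 52 = 60
76 ⊕ 39 = 4f
4a ⊕ 3f = 75
f3 ⊕ 13 = e0
b7 ⊕ 05 = b2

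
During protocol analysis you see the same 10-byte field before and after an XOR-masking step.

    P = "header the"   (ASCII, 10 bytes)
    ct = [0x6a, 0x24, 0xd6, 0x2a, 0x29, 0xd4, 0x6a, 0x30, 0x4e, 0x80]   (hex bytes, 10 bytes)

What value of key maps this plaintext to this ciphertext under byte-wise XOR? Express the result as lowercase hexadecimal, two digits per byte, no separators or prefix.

Since ct = P ⊕ key, XORing both sides with P gives key = P ⊕ ct.
68 XOR 6a = 02
65 XOR 24 = 41
61 XOR d6 = b7
64 XOR 2a = 4e
65 XOR 29 = 4c
72 XOR d4 = a6
20 XOR 6a = 4a
74 XOR 30 = 44
68 XOR 4e = 26
65 XOR 80 = e5

0241b74e4ca64a4426e5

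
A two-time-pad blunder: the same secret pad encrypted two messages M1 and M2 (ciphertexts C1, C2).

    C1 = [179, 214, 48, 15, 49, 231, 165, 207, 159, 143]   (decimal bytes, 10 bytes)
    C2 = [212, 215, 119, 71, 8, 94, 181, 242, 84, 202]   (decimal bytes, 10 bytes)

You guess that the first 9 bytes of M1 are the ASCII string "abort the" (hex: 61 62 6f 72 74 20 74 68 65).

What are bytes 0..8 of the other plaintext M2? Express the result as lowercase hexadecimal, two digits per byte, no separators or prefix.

0663283a4d996455ae

First, C1 ⊕ C2 = (M1 ⊕ K) ⊕ (M2 ⊕ K) = M1 ⊕ M2, so the key drops out. Then M2 = (M1 ⊕ M2) ⊕ M1 over the first 9 bytes.
byte 0: (b3 XOR d4) XOR 61 = 67 XOR 61 = 06
byte 1: (d6 XOR d7) XOR 62 = 01 XOR 62 = 63
byte 2: (30 XOR 77) XOR 6f = 47 XOR 6f = 28
byte 3: (0f XOR 47) XOR 72 = 48 XOR 72 = 3a
byte 4: (31 XOR 08) XOR 74 = 39 XOR 74 = 4d
byte 5: (e7 XOR 5e) XOR 20 = b9 XOR 20 = 99
byte 6: (a5 XOR b5) XOR 74 = 10 XOR 74 = 64
byte 7: (cf XOR f2) XOR 68 = 3d XOR 68 = 55
byte 8: (9f XOR 54) XOR 65 = cb XOR 65 = ae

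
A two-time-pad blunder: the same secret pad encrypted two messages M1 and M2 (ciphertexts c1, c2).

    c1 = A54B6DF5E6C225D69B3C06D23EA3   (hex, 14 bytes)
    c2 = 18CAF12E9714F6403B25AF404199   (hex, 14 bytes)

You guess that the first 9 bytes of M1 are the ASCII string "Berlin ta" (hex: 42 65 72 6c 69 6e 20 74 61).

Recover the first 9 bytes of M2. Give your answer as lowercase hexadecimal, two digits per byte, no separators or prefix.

First, c1 ⊕ c2 = (M1 ⊕ K) ⊕ (M2 ⊕ K) = M1 ⊕ M2, so the key drops out. Then M2 = (M1 ⊕ M2) ⊕ M1 over the first 9 bytes.
byte 0: (a5 ^ 18) ^ 42 = bd ^ 42 = ff
byte 1: (4b ^ ca) ^ 65 = 81 ^ 65 = e4
byte 2: (6d ^ f1) ^ 72 = 9c ^ 72 = ee
byte 3: (f5 ^ 2e) ^ 6c = db ^ 6c = b7
byte 4: (e6 ^ 97) ^ 69 = 71 ^ 69 = 18
byte 5: (c2 ^ 14) ^ 6e = d6 ^ 6e = b8
byte 6: (25 ^ f6) ^ 20 = d3 ^ 20 = f3
byte 7: (d6 ^ 40) ^ 74 = 96 ^ 74 = e2
byte 8: (9b ^ 3b) ^ 61 = a0 ^ 61 = c1

ffe4eeb718b8f3e2c1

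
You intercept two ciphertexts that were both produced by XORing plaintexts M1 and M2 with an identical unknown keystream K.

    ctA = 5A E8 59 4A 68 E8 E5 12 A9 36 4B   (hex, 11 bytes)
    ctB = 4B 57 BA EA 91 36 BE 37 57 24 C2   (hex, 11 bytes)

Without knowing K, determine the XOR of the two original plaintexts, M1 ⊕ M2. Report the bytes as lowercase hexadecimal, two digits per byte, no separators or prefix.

11bfe3a0f9de5b25fe1289

ctA ⊕ ctB = (M1 ⊕ K) ⊕ (M2 ⊕ K) = M1 ⊕ M2 — the shared key cancels under XOR.
01011010 ⊕ 01001011 = 00010001
11101000 ⊕ 01010111 = 10111111
01011001 ⊕ 10111010 = 11100011
01001010 ⊕ 11101010 = 10100000
01101000 ⊕ 10010001 = 11111001
11101000 ⊕ 00110110 = 11011110
11100101 ⊕ 10111110 = 01011011
00010010 ⊕ 00110111 = 00100101
10101001 ⊕ 01010111 = 11111110
00110110 ⊕ 00100100 = 00010010
01001011 ⊕ 11000010 = 10001001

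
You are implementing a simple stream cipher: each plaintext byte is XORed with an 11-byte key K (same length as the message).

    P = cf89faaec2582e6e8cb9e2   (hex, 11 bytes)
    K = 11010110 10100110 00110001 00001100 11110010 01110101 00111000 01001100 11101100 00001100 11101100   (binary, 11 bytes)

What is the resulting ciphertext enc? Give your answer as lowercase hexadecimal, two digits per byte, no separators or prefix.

byte 0: cf ^ d6 = 19
byte 1: 89 ^ a6 = 2f
byte 2: fa ^ 31 = cb
byte 3: ae ^ 0c = a2
byte 4: c2 ^ f2 = 30
byte 5: 58 ^ 75 = 2d
byte 6: 2e ^ 38 = 16
byte 7: 6e ^ 4c = 22
byte 8: 8c ^ ec = 60
byte 9: b9 ^ 0c = b5
byte 10: e2 ^ ec = 0e

192fcba2302d162260b50e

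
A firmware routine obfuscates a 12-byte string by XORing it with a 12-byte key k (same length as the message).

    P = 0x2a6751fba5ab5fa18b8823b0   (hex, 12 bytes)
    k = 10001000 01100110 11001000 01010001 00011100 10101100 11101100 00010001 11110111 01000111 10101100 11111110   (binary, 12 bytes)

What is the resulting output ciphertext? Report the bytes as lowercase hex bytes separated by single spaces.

byte 0: 2a xor 88 = a2
byte 1: 67 xor 66 = 01
byte 2: 51 xor c8 = 99
byte 3: fb xor 51 = aa
byte 4: a5 xor 1c = b9
byte 5: ab xor ac = 07
byte 6: 5f xor ec = b3
byte 7: a1 xor 11 = b0
byte 8: 8b xor f7 = 7c
byte 9: 88 xor 47 = cf
byte 10: 23 xor ac = 8f
byte 11: b0 xor fe = 4e

a2 01 99 aa b9 07 b3 b0 7c cf 8f 4e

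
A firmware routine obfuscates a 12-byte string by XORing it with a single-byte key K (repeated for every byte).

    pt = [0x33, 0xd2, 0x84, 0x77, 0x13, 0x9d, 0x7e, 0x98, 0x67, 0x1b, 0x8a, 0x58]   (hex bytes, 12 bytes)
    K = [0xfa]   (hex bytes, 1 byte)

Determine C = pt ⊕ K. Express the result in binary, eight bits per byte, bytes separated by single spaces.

11001001 00101000 01111110 10001101 11101001 01100111 10000100 01100010 10011101 11100001 01110000 10100010

The 1-byte key repeats, so the effective keystream is fa fa fa fa fa fa fa fa fa fa fa fa.
byte 0: 33 xor fa = c9
byte 1: d2 xor fa = 28
byte 2: 84 xor fa = 7e
byte 3: 77 xor fa = 8d
byte 4: 13 xor fa = e9
byte 5: 9d xor fa = 67
byte 6: 7e xor fa = 84
byte 7: 98 xor fa = 62
byte 8: 67 xor fa = 9d
byte 9: 1b xor fa = e1
byte 10: 8a xor fa = 70
byte 11: 58 xor fa = a2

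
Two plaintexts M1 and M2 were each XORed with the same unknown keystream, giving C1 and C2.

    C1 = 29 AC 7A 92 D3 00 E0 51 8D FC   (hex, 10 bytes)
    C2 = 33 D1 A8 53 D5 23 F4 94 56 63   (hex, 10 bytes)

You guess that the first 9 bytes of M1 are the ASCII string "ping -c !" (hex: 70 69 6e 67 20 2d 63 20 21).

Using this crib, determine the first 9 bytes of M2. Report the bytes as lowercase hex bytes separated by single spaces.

First, C1 ⊕ C2 = (M1 ⊕ K) ⊕ (M2 ⊕ K) = M1 ⊕ M2, so the key drops out. Then M2 = (M1 ⊕ M2) ⊕ M1 over the first 9 bytes.
byte 0: (29 xor 33) xor 70 = 1a xor 70 = 6a
byte 1: (ac xor d1) xor 69 = 7d xor 69 = 14
byte 2: (7a xor a8) xor 6e = d2 xor 6e = bc
byte 3: (92 xor 53) xor 67 = c1 xor 67 = a6
byte 4: (d3 xor d5) xor 20 = 06 xor 20 = 26
byte 5: (00 xor 23) xor 2d = 23 xor 2d = 0e
byte 6: (e0 xor f4) xor 63 = 14 xor 63 = 77
byte 7: (51 xor 94) xor 20 = c5 xor 20 = e5
byte 8: (8d xor 56) xor 21 = db xor 21 = fa

6a 14 bc a6 26 0e 77 e5 fa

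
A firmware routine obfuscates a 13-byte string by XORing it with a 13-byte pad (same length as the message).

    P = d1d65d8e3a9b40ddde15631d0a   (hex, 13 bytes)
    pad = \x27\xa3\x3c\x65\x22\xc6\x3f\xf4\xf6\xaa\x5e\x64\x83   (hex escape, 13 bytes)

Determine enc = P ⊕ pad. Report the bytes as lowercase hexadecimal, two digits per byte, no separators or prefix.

byte 0: d1 xor 27 = f6
byte 1: d6 xor a3 = 75
byte 2: 5d xor 3c = 61
byte 3: 8e xor 65 = eb
byte 4: 3a xor 22 = 18
byte 5: 9b xor c6 = 5d
byte 6: 40 xor 3f = 7f
byte 7: dd xor f4 = 29
byte 8: de xor f6 = 28
byte 9: 15 xor aa = bf
byte 10: 63 xor 5e = 3d
byte 11: 1d xor 64 = 79
byte 12: 0a xor 83 = 89

f67561eb185d7f2928bf3d7989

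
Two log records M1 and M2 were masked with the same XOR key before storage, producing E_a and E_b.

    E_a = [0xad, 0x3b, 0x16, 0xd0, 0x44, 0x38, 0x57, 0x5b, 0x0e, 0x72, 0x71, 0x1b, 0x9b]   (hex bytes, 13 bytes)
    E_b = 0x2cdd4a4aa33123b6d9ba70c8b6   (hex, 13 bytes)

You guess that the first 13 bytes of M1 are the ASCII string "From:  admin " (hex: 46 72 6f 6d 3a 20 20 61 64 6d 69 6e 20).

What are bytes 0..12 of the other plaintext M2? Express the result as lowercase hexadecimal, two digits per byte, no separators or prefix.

First, E_a ⊕ E_b = (M1 ⊕ K) ⊕ (M2 ⊕ K) = M1 ⊕ M2, so the key drops out. Then M2 = (M1 ⊕ M2) ⊕ M1 over the first 13 bytes.
byte 0: (ad xor 2c) xor 46 = 81 xor 46 = c7
byte 1: (3b xor dd) xor 72 = e6 xor 72 = 94
byte 2: (16 xor 4a) xor 6f = 5c xor 6f = 33
byte 3: (d0 xor 4a) xor 6d = 9a xor 6d = f7
byte 4: (44 xor a3) xor 3a = e7 xor 3a = dd
byte 5: (38 xor 31) xor 20 = 09 xor 20 = 29
byte 6: (57 xor 23) xor 20 = 74 xor 20 = 54
byte 7: (5b xor b6) xor 61 = ed xor 61 = 8c
byte 8: (0e xor d9) xor 64 = d7 xor 64 = b3
byte 9: (72 xor ba) xor 6d = c8 xor 6d = a5
byte 10: (71 xor 70) xor 69 = 01 xor 69 = 68
byte 11: (1b xor c8) xor 6e = d3 xor 6e = bd
byte 12: (9b xor b6) xor 20 = 2d xor 20 = 0d

c79433f7dd29548cb3a568bd0d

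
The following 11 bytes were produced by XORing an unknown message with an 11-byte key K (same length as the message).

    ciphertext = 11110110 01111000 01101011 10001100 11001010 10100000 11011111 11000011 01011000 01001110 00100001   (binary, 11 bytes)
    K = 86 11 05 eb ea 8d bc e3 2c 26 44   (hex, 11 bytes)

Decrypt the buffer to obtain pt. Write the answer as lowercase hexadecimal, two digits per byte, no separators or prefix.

XOR is its own inverse, so applying the key byte-wise gives the result directly.
byte 0: f6 xor 86 = 70
byte 1: 78 xor 11 = 69
byte 2: 6b xor 05 = 6e
byte 3: 8c xor eb = 67
byte 4: ca xor ea = 20
byte 5: a0 xor 8d = 2d
byte 6: df xor bc = 63
byte 7: c3 xor e3 = 20
byte 8: 58 xor 2c = 74
byte 9: 4e xor 26 = 68
byte 10: 21 xor 44 = 65

70696e67202d6320746865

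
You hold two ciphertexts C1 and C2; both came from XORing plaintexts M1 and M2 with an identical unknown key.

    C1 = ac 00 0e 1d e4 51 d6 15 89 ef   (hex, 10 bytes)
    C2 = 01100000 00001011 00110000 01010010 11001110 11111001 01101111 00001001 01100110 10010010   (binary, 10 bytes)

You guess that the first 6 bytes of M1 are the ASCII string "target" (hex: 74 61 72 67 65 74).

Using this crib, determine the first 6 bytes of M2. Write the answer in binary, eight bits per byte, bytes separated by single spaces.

First, C1 ⊕ C2 = (M1 ⊕ K) ⊕ (M2 ⊕ K) = M1 ⊕ M2, so the key drops out. Then M2 = (M1 ⊕ M2) ⊕ M1 over the first 6 bytes.
byte 0: (ac xor 60) xor 74 = cc xor 74 = b8
byte 1: (00 xor 0b) xor 61 = 0b xor 61 = 6a
byte 2: (0e xor 30) xor 72 = 3e xor 72 = 4c
byte 3: (1d xor 52) xor 67 = 4f xor 67 = 28
byte 4: (e4 xor ce) xor 65 = 2a xor 65 = 4f
byte 5: (51 xor f9) xor 74 = a8 xor 74 = dc

10111000 01101010 01001100 00101000 01001111 11011100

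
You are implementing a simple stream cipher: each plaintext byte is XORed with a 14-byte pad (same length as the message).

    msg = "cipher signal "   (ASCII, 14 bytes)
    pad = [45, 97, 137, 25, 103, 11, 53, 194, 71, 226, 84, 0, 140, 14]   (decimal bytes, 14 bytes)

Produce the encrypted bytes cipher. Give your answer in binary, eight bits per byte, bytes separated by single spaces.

byte 0: 63 xor 2d = 4e
byte 1: 69 xor 61 = 08
byte 2: 70 xor 89 = f9
byte 3: 68 xor 19 = 71
byte 4: 65 xor 67 = 02
byte 5: 72 xor 0b = 79
byte 6: 20 xor 35 = 15
byte 7: 73 xor c2 = b1
byte 8: 69 xor 47 = 2e
byte 9: 67 xor e2 = 85
byte 10: 6e xor 54 = 3a
byte 11: 61 xor 00 = 61
byte 12: 6c xor 8c = e0
byte 13: 20 xor 0e = 2e

01001110 00001000 11111001 01110001 00000010 01111001 00010101 10110001 00101110 10000101 00111010 01100001 11100000 00101110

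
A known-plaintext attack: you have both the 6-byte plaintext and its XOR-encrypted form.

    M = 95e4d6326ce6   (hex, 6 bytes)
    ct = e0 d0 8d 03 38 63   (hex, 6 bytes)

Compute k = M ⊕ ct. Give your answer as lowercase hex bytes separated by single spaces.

75 34 5b 31 54 85

Since ct = M ⊕ k, XORing both sides with M gives k = M ⊕ ct.
95 XOR e0 = 75
e4 XOR d0 = 34
d6 XOR 8d = 5b
32 XOR 03 = 31
6c XOR 38 = 54
e6 XOR 63 = 85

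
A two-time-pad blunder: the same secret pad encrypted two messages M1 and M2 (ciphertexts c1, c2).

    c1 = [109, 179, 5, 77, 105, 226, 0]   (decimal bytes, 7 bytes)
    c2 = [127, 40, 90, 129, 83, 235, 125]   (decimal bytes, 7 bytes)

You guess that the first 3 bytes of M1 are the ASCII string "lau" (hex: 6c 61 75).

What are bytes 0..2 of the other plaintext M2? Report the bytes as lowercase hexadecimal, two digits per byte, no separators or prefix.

First, c1 ⊕ c2 = (M1 ⊕ K) ⊕ (M2 ⊕ K) = M1 ⊕ M2, so the key drops out. Then M2 = (M1 ⊕ M2) ⊕ M1 over the first 3 bytes.
byte 0: (6d XOR 7f) XOR 6c = 12 XOR 6c = 7e
byte 1: (b3 XOR 28) XOR 61 = 9b XOR 61 = fa
byte 2: (05 XOR 5a) XOR 75 = 5f XOR 75 = 2a

7efa2a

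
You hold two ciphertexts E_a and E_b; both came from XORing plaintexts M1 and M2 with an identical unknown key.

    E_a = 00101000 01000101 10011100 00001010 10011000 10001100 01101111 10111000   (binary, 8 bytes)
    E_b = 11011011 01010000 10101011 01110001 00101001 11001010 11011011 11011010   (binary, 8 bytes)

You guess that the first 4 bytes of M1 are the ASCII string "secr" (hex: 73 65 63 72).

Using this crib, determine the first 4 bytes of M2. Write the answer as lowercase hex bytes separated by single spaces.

80 70 54 09

First, E_a ⊕ E_b = (M1 ⊕ K) ⊕ (M2 ⊕ K) = M1 ⊕ M2, so the key drops out. Then M2 = (M1 ⊕ M2) ⊕ M1 over the first 4 bytes.
byte 0: (28 ⊕ db) ⊕ 73 = f3 ⊕ 73 = 80
byte 1: (45 ⊕ 50) ⊕ 65 = 15 ⊕ 65 = 70
byte 2: (9c ⊕ ab) ⊕ 63 = 37 ⊕ 63 = 54
byte 3: (0a ⊕ 71) ⊕ 72 = 7b ⊕ 72 = 09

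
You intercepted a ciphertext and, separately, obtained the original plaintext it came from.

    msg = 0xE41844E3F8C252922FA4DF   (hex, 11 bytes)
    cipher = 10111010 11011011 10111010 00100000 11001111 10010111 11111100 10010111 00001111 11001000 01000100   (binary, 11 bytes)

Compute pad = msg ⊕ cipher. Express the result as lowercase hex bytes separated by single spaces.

5e c3 fe c3 37 55 ae 05 20 6c 9b

Since cipher = msg ⊕ pad, XORing both sides with msg gives pad = msg ⊕ cipher.
byte 0: 228 xor 186 =  94
byte 1:  24 xor 219 = 195
byte 2:  68 xor 186 = 254
byte 3: 227 xor  32 = 195
byte 4: 248 xor 207 =  55
byte 5: 194 xor 151 =  85
byte 6:  82 xor 252 = 174
byte 7: 146 xor 151 =   5
byte 8:  47 xor  15 =  32
byte 9: 164 xor 200 = 108
byte 10: 223 xor  68 = 155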